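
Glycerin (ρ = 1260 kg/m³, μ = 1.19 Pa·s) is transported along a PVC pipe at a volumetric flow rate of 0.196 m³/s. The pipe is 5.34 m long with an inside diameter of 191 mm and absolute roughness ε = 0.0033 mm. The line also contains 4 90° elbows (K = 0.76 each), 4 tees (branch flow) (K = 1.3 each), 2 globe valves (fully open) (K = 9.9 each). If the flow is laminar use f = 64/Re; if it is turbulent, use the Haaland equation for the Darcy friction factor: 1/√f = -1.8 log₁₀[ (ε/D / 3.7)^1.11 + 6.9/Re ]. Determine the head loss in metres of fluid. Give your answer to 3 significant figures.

Cross-sectional area A = πD²/4 = π(0.191)²/4 = 0.02865 m²; mean velocity V = Q/A = 0.196/0.02865 = 6.841 m/s.
Reynolds number Re = ρVD/μ = 1260 · 6.841 · 0.191 / 1.19 = 1383.
Re < 2300 → laminar flow, so f = 64/Re = 64/1383 = 0.04626 (the turbulent correlation is not needed).
Total minor-loss coefficient ΣK = 4·0.76 + 4·1.3 + 2·9.9 = 28.
ΔP = [f·L/D + ΣK]·(ρV²/2) = [0.04626·5.34/0.191 + 28]·(1260·6.841²/2) = [1.293 + 28]·2.948e+04 = 8.648e+05 Pa.
Head loss h_f = ΔP/(ρg) = 8.648e+05/(1260·9.81) = 70.0 m.

h_f ≈ 70.0 m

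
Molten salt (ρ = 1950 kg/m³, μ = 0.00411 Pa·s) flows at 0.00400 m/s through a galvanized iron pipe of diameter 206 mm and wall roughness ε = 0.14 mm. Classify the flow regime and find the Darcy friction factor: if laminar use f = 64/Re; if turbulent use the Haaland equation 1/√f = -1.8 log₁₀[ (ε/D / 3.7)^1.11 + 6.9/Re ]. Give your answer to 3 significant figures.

Re = ρVD/μ = 1950·0.004·0.206/0.00411 = 390.9.
Re < 2300 → laminar, so f = 64/Re = 0.1637 (roughness is irrelevant in laminar flow).

f ≈ 0.164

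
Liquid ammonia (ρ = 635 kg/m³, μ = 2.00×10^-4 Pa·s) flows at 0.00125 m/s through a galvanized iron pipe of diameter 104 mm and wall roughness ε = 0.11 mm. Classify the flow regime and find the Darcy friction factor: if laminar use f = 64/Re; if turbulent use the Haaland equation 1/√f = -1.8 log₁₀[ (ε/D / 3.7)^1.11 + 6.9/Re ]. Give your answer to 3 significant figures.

f ≈ 0.155

Re = ρVD/μ = 635·0.00125·0.104/0.0002 = 412.8.
Re < 2300 → laminar, so f = 64/Re = 0.1551 (roughness is irrelevant in laminar flow).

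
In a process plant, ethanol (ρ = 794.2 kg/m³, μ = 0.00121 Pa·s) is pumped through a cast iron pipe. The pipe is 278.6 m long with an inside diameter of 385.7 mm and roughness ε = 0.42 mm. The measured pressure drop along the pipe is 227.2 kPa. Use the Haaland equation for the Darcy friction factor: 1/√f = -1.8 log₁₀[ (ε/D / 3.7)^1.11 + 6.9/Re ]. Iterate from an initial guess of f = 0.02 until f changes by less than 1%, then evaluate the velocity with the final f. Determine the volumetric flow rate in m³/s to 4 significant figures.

Q ≈ 0.7308 m³/s

Rearranging Darcy-Weisbach: V = √(2·ΔP·D/(f·L·ρ)). With ε/D = 0.00042/0.3857 = 0.00109, iterate starting from f = 0.02:
  f = 0.02 → V = √(2·2.272e+05·0.3857/(0.02·278.6·794.2)) = 6.293 m/s; Re = ρVD/μ = 1.593e+06; f → 0.02025
  f = 0.02025 → V = 6.255 m/s; Re = 1.583e+06; f → 0.02025
Converged (Δf/f < 1%). With the final f = 0.02025: V = √(2·2.272e+05·0.3857/(0.02025·278.6·794.2)) = 6.254 m/s.
Q = V·A = 6.254·(π/4·0.3857²) = 0.7308 m³/s = 0.7308 m³/s.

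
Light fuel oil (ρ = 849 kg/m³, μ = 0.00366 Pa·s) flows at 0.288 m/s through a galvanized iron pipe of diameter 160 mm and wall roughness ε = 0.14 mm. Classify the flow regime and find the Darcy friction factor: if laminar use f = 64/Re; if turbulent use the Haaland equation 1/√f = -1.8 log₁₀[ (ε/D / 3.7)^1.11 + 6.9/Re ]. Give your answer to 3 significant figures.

Re = ρVD/μ = 849·0.288·0.16/0.00366 = 1.069e+04.
Re > 4000 → turbulent. ε/D = 0.00014/0.16 = 0.000875; Haaland: 1/√f = -1.8 log₁₀[9.44e-05 + 0.000646] = 5.635, so f = 0.03149.

f ≈ 0.0315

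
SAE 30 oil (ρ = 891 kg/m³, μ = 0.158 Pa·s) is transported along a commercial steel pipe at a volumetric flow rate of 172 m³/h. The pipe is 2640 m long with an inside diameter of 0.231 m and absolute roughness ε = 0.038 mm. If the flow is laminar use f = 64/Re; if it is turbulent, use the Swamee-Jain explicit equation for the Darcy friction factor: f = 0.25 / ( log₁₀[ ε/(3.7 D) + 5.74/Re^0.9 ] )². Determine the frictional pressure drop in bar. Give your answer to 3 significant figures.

ΔP ≈ 2.85 bar

Q = 172 m³/h = 172/3600 = 0.04778 m³/s.
Cross-sectional area A = πD²/4 = π(0.231)²/4 = 0.04191 m²; mean velocity V = Q/A = 0.04778/0.04191 = 1.14 m/s.
Reynolds number Re = ρVD/μ = 891 · 1.14 · 0.231 / 0.158 = 1485.
Re < 2300 → laminar flow, so f = 64/Re = 64/1485 = 0.0431 (the turbulent correlation is not needed).
Darcy-Weisbach: ΔP = f(L/D)(ρV²/2) = 0.0431·(2640/0.231)·(891·1.14²/2) = 0.0431·1.143e+04·579 = 2.852e+05 Pa.
ΔP = 2.852e+05 Pa = 2.85 bar.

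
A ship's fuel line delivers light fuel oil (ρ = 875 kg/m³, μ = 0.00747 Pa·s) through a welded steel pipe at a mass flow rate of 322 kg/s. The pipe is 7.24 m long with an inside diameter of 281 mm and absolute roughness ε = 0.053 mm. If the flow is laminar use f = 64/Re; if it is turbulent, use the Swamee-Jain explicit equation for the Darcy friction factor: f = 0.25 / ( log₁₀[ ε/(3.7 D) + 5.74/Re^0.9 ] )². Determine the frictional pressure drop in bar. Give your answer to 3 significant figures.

A = πD²/4 = π(0.281)²/4 = 0.06202 m²; mean velocity V = ṁ/(ρA) = 322/(875 · 0.06202) = 5.934 m/s.
Reynolds number Re = ρVD/μ = 875 · 5.934 · 0.281 / 0.00747 = 1.953e+05.
Re > 4000 → turbulent. Relative roughness ε/D = 5.3e-05/0.281 = 0.000189. Swamee-Jain: f = 0.25/(log₁₀[0.000189/3.7 + 5.74/1.953e+05^0.9])² = 0.25/(log₁₀[5.1e-05 + 9.94e-05])² = 0.25/(-3.823)² = 0.01711.
Darcy-Weisbach: ΔP = f(L/D)(ρV²/2) = 0.01711·(7.24/0.281)·(875·5.934²/2) = 0.01711·25.77·1.541e+04 = 6790 Pa.
ΔP = 6790 Pa = 0.0679 bar.

ΔP ≈ 0.0679 bar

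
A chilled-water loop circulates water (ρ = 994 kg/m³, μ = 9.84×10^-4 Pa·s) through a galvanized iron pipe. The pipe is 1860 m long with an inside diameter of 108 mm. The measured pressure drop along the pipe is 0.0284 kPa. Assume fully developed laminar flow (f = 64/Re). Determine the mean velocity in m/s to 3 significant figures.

For laminar flow, f = 64/Re with Re = ρVD/μ, so Darcy-Weisbach reduces to ΔP = 32μLV/D². Solving for V: V = ΔP·D²/(32μL) = 28.4·(0.108)²/(32·0.000984·1860) = 0.005656 m/s.
Check: Re = ρVD/μ = 994·0.005656·0.108/0.000984 = 617.1 < 2300, so the laminar assumption holds.

V ≈ 0.00566 m/s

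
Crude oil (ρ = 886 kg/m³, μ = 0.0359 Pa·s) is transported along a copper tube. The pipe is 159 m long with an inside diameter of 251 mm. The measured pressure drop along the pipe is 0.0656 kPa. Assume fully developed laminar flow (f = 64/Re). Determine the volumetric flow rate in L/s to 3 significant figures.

For laminar flow, f = 64/Re with Re = ρVD/μ, so Darcy-Weisbach reduces to ΔP = 32μLV/D². Solving for V: V = ΔP·D²/(32μL) = 65.6·(0.251)²/(32·0.0359·159) = 0.02263 m/s.
Check: Re = ρVD/μ = 886·0.02263·0.251/0.0359 = 140.2 < 2300, so the laminar assumption holds.
Q = V·A = 0.02263·(π/4·0.251²) = 0.00112 m³/s = 1.12 L/s.

Q ≈ 1.12 L/s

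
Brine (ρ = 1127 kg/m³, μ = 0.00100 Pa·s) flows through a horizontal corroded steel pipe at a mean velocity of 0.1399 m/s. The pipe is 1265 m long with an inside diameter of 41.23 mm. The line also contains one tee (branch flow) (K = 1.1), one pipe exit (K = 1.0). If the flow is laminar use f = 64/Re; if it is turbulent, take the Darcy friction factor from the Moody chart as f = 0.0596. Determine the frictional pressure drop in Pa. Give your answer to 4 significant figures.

ΔP ≈ 20190 Pa

Reynolds number Re = ρVD/μ = 1127 · 0.1399 · 0.04123 / 0.001 = 6501.
Re > 4000 → turbulent; use the Moody-chart value f = 0.0596.
Total minor-loss coefficient ΣK = 1·1.1 + 1·1 = 2.1.
ΔP = [f·L/D + ΣK]·(ρV²/2) = [0.0596·1265/0.04123 + 2.1]·(1127·0.1399²/2) = [1829 + 2.1]·11.03 = 2.019e+04 Pa.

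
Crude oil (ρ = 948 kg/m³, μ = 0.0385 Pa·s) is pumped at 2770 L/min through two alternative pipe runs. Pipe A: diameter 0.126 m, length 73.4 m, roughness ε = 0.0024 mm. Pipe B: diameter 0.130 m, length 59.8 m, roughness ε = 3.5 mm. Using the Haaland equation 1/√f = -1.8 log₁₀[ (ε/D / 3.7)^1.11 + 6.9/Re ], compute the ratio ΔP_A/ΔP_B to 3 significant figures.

ΔP_A/ΔP_B ≈ 0.741

Pipe A: V = Q/A = 0.04617/0.01247 = 3.703 m/s; Re = 1.149e+04; ε/D = 1.9e-05; Haaland → f = 0.02976; ΔP_A = f(L/D)(ρV²/2) = 1.127e+05 Pa.
Pipe B: V = Q/A = 0.04617/0.01327 = 3.478 m/s; Re = 1.113e+04; ε/D = 0.0269; Haaland → f = 0.05764; ΔP_B = f(L/D)(ρV²/2) = 1.521e+05 Pa.
ΔP_A/ΔP_B = 1.127e+05/1.521e+05 = 0.741.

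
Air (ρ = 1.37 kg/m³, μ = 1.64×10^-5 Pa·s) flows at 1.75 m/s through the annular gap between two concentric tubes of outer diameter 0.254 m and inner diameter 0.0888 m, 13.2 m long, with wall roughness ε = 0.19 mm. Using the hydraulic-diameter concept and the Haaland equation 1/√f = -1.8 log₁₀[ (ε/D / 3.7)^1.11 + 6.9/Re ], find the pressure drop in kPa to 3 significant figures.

ΔP ≈ 0.00452 kPa

Hydraulic diameter D_h = 4A/P = D_o - D_i = 0.254 - 0.0888 = 0.1652 m.
Re = ρVD_h/μ = 1.37·1.75·0.1652/1.64e-05 = 2.415e+04.
ε/D_h = 0.00019/0.1652 = 0.00115; Haaland gives 1/√f = -1.8 log₁₀[0.000128+0.000286] = 6.09, so f = 0.02696.
ΔP = f(L/D_h)(ρV²/2) = 0.02696·13.2/0.1652·2.098 = 4.519 Pa.
ΔP = 0.00452 kPa.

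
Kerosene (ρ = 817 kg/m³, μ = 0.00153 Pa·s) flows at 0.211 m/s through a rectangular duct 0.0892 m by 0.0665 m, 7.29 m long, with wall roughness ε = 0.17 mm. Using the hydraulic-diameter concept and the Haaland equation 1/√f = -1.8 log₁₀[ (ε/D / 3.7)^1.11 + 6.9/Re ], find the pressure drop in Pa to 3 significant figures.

ΔP ≈ 60.9 Pa

Hydraulic diameter D_h = 4A/P = 4·(0.0892·0.0665)/(2·(0.0892+0.0665)) = 0.02373/0.3114 = 0.0762 m.
Re = ρVD_h/μ = 817·0.211·0.0762/0.00153 = 8585.
ε/D_h = 0.00017/0.0762 = 0.00223; Haaland gives 1/√f = -1.8 log₁₀[0.000267+0.000804] = 5.347, so f = 0.03498.
ΔP = f(L/D_h)(ρV²/2) = 0.03498·7.29/0.0762·18.19 = 60.87 Pa.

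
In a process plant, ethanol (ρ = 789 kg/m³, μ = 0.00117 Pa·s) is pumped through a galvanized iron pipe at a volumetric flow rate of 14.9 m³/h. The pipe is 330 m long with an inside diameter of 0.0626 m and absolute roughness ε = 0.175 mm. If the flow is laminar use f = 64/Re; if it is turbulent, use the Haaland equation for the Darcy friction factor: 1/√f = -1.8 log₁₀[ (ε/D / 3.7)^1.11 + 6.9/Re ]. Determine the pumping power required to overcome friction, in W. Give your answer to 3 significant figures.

P ≈ 432 W

Q = 14.9 m³/h = 14.9/3600 = 0.004139 m³/s.
Cross-sectional area A = πD²/4 = π(0.0626)²/4 = 0.003078 m²; mean velocity V = Q/A = 0.004139/0.003078 = 1.345 m/s.
Reynolds number Re = ρVD/μ = 789 · 1.345 · 0.0626 / 0.00117 = 5.677e+04.
Re > 4000 → turbulent. Relative roughness ε/D = 0.000175/0.0626 = 0.0028. Haaland: 1/√f = -1.8 log₁₀[(0.0028/3.7)^1.11 + 6.9/5.677e+04] = -1.8 log₁₀[0.000343 + 0.000122] = 6, so f = 0.02778.
Darcy-Weisbach: ΔP = f(L/D)(ρV²/2) = 0.02778·(330/0.0626)·(789·1.345²/2) = 0.02778·5272·713.4 = 1.045e+05 Pa.
Pumping power P = QΔP = 0.004139·1.045e+05 = 432.4 W = 432 W.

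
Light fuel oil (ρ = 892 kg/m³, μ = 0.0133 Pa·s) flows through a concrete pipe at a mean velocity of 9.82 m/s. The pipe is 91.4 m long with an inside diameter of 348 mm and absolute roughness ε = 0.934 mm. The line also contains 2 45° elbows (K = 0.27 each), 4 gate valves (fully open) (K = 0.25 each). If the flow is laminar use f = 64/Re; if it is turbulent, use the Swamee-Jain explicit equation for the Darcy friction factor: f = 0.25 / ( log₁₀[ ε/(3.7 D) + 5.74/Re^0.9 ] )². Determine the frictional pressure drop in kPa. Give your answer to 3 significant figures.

Reynolds number Re = ρVD/μ = 892 · 9.82 · 0.348 / 0.0133 = 2.292e+05.
Re > 4000 → turbulent. Relative roughness ε/D = 0.000934/0.348 = 0.00268. Swamee-Jain: f = 0.25/(log₁₀[0.00268/3.7 + 5.74/2.292e+05^0.9])² = 0.25/(log₁₀[0.000725 + 8.6e-05])² = 0.25/(-3.091)² = 0.02617.
Total minor-loss coefficient ΣK = 2·0.27 + 4·0.25 = 1.54.
ΔP = [f·L/D + ΣK]·(ρV²/2) = [0.02617·91.4/0.348 + 1.54]·(892·9.82²/2) = [6.874 + 1.54]·4.301e+04 = 3.619e+05 Pa.
ΔP = 3.619e+05 Pa = 362 kPa.

ΔP ≈ 362 kPa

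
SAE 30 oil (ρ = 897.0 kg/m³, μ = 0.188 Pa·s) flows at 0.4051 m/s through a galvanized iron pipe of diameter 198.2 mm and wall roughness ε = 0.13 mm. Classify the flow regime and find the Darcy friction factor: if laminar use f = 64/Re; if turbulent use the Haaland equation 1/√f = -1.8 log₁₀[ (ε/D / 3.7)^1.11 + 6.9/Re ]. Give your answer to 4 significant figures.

Re = ρVD/μ = 897·0.4051·0.1982/0.188 = 383.1.
Re < 2300 → laminar, so f = 64/Re = 0.1671 (roughness is irrelevant in laminar flow).

f ≈ 0.1671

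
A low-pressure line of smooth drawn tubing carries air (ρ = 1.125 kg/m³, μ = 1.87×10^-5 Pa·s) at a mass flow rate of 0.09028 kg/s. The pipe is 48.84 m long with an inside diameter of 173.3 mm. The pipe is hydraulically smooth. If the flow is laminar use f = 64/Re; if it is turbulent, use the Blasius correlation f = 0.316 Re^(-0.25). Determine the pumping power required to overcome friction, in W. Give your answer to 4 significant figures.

P ≈ 3.391 W

A = πD²/4 = π(0.1733)²/4 = 0.02359 m²; mean velocity V = ṁ/(ρA) = 0.09028/(1.125 · 0.02359) = 3.402 m/s.
Reynolds number Re = ρVD/μ = 1.125 · 3.402 · 0.1733 / 1.87e-05 = 3.547e+04.
Re > 4000 → turbulent. Smooth-pipe (Blasius): f = 0.316 Re^(-0.25) = 0.316/(3.547e+04)^0.25 = 0.02303.
Darcy-Weisbach: ΔP = f(L/D)(ρV²/2) = 0.02303·(48.84/0.1733)·(1.125·3.402²/2) = 0.02303·281.8·6.511 = 42.25 Pa.
Q = ṁ/ρ = 0.09028/1.125 = 0.08025 m³/s.
Pumping power P = QΔP = 0.08025·42.25 = 3.3905 W = 3.391 W.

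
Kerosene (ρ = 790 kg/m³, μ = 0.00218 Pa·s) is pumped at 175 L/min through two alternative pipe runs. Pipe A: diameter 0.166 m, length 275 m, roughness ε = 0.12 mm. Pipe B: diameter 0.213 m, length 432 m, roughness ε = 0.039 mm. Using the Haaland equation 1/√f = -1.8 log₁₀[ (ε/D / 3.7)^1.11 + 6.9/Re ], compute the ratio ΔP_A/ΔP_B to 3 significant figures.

ΔP_A/ΔP_B ≈ 2.10

Pipe A: V = Q/A = 0.002917/0.02164 = 0.1348 m/s; Re = 8107; ε/D = 0.000723; Haaland → f = 0.03356; ΔP_A = f(L/D)(ρV²/2) = 398.8 Pa.
Pipe B: V = Q/A = 0.002917/0.03563 = 0.08185 m/s; Re = 6318; ε/D = 0.000183; Haaland → f = 0.03534; ΔP_B = f(L/D)(ρV²/2) = 189.7 Pa.
ΔP_A/ΔP_B = 398.8/189.7 = 2.10.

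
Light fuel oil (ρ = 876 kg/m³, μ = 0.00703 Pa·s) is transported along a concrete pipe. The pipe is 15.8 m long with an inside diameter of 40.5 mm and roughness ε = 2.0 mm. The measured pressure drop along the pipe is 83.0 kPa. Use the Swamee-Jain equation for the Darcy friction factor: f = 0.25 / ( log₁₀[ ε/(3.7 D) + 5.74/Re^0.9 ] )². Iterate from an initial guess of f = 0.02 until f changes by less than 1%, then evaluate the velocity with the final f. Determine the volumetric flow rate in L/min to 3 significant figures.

Rearranging Darcy-Weisbach: V = √(2·ΔP·D/(f·L·ρ)). With ε/D = 0.002/0.0405 = 0.0494, iterate starting from f = 0.02:
  f = 0.02 → V = √(2·8.3e+04·0.0405/(0.02·15.8·876)) = 4.928 m/s; Re = ρVD/μ = 2.487e+04; f → 0.0727
  f = 0.0727 → V = 2.585 m/s; Re = 1.305e+04; f → 0.07391
  f = 0.07391 → V = 2.564 m/s; Re = 1.294e+04; f → 0.07393
Converged (Δf/f < 1%). With the final f = 0.07393: V = √(2·8.3e+04·0.0405/(0.07393·15.8·876)) = 2.563 m/s.
Q = V·A = 2.563·(π/4·0.0405²) = 0.003302 m³/s = 198 L/min.

Q ≈ 198 L/min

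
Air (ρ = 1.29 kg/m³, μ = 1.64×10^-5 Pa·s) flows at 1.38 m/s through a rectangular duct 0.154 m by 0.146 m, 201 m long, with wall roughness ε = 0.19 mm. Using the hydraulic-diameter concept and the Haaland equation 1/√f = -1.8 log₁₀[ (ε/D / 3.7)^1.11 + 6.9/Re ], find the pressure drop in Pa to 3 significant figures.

ΔP ≈ 48.2 Pa

Hydraulic diameter D_h = 4A/P = 4·(0.154·0.146)/(2·(0.154+0.146)) = 0.08994/0.6 = 0.1499 m.
Re = ρVD_h/μ = 1.29·1.38·0.1499/1.64e-05 = 1.627e+04.
ε/D_h = 0.00019/0.1499 = 0.00127; Haaland gives 1/√f = -1.8 log₁₀[0.000142+0.000424] = 5.844, so f = 0.02928.
ΔP = f(L/D_h)(ρV²/2) = 0.02928·201/0.1499·1.228 = 48.23 Pa.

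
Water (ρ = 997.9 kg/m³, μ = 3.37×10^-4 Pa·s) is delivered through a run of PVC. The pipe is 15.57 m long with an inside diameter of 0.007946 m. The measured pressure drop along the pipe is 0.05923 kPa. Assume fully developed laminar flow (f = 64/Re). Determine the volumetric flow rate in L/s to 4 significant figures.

Q ≈ 0.001104 L/s

For laminar flow, f = 64/Re with Re = ρVD/μ, so Darcy-Weisbach reduces to ΔP = 32μLV/D². Solving for V: V = ΔP·D²/(32μL) = 59.23·(0.007946)²/(32·0.000337·15.57) = 0.02227 m/s.
Check: Re = ρVD/μ = 997.9·0.02227·0.007946/0.000337 = 524.1 < 2300, so the laminar assumption holds.
Q = V·A = 0.02227·(π/4·0.007946²) = 1.104e-06 m³/s = 0.001104 L/s.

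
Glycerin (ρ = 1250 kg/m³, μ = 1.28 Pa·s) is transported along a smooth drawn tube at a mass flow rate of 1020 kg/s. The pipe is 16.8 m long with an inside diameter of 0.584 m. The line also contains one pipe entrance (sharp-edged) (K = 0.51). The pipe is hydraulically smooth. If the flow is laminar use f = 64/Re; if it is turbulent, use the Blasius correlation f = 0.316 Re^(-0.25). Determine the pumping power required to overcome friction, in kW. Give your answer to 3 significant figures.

A = πD²/4 = π(0.584)²/4 = 0.2679 m²; mean velocity V = ṁ/(ρA) = 1020/(1250 · 0.2679) = 3.046 m/s.
Reynolds number Re = ρVD/μ = 1250 · 3.046 · 0.584 / 1.28 = 1737.
Re < 2300 → laminar flow, so f = 64/Re = 64/1737 = 0.03684 (the turbulent correlation is not needed).
Total minor-loss coefficient ΣK = 1·0.51 = 0.51.
ΔP = [f·L/D + ΣK]·(ρV²/2) = [0.03684·16.8/0.584 + 0.51]·(1250·3.046²/2) = [1.06 + 0.51]·5800 = 9104 Pa.
Q = ṁ/ρ = 1020/1250 = 0.816 m³/s.
Pumping power P = QΔP = 0.816·9104 = 7429 W = 7.43 kW.

P ≈ 7.43 kW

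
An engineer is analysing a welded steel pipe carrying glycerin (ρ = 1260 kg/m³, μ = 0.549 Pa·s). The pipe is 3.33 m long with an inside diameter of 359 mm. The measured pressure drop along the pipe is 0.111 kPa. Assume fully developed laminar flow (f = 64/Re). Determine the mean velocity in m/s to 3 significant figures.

V ≈ 0.245 m/s

For laminar flow, f = 64/Re with Re = ρVD/μ, so Darcy-Weisbach reduces to ΔP = 32μLV/D². Solving for V: V = ΔP·D²/(32μL) = 111·(0.359)²/(32·0.549·3.33) = 0.2445 m/s.
Check: Re = ρVD/μ = 1260·0.2445·0.359/0.549 = 201.5 < 2300, so the laminar assumption holds.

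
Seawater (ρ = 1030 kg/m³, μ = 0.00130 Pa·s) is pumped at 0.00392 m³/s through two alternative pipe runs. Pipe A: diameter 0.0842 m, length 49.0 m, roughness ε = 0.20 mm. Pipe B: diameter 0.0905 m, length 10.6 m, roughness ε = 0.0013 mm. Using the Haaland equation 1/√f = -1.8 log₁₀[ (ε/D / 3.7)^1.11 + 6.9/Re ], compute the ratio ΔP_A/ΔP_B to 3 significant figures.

Pipe A: V = Q/A = 0.00392/0.005568 = 0.704 m/s; Re = 4.697e+04; ε/D = 0.00238; Haaland → f = 0.02728; ΔP_A = f(L/D)(ρV²/2) = 4052 Pa.
Pipe B: V = Q/A = 0.00392/0.006433 = 0.6094 m/s; Re = 4.37e+04; ε/D = 1.44e-05; Haaland → f = 0.02139; ΔP_B = f(L/D)(ρV²/2) = 479.1 Pa.
ΔP_A/ΔP_B = 4052/479.1 = 8.46.

ΔP_A/ΔP_B ≈ 8.46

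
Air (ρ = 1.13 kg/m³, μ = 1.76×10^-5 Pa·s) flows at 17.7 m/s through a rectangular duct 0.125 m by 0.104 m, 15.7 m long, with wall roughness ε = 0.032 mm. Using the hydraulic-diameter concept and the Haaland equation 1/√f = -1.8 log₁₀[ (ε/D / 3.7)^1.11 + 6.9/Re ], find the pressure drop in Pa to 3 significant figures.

ΔP ≈ 450 Pa

Hydraulic diameter D_h = 4A/P = 4·(0.125·0.104)/(2·(0.125+0.104)) = 0.052/0.458 = 0.1135 m.
Re = ρVD_h/μ = 1.13·17.7·0.1135/1.76e-05 = 1.29e+05.
ε/D_h = 3.2e-05/0.1135 = 0.000282; Haaland gives 1/√f = -1.8 log₁₀[2.68e-05+5.35e-05] = 7.371, so f = 0.0184.
ΔP = f(L/D_h)(ρV²/2) = 0.0184·15.7/0.1135·177 = 450.5 Pa.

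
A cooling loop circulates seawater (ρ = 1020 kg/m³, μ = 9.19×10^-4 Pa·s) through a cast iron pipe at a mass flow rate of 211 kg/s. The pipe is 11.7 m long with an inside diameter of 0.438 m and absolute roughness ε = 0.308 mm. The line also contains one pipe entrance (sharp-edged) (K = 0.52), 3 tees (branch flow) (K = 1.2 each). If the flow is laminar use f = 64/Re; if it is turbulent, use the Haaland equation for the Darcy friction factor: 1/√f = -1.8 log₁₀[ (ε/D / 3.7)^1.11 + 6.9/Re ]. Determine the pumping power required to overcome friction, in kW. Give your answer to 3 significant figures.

A = πD²/4 = π(0.438)²/4 = 0.1507 m²; mean velocity V = ṁ/(ρA) = 211/(1020 · 0.1507) = 1.373 m/s.
Reynolds number Re = ρVD/μ = 1020 · 1.373 · 0.438 / 0.000919 = 6.674e+05.
Re > 4000 → turbulent. Relative roughness ε/D = 0.000308/0.438 = 0.000703. Haaland: 1/√f = -1.8 log₁₀[(0.000703/3.7)^1.11 + 6.9/6.674e+05] = -1.8 log₁₀[7.41e-05 + 1.03e-05] = 7.333, so f = 0.0186.
Total minor-loss coefficient ΣK = 1·0.52 + 3·1.2 = 4.12.
ΔP = [f·L/D + ΣK]·(ρV²/2) = [0.0186·11.7/0.438 + 4.12]·(1020·1.373²/2) = [0.4968 + 4.12]·961.3 = 4438 Pa.
Q = ṁ/ρ = 211/1020 = 0.2069 m³/s.
Pumping power P = QΔP = 0.2069·4438 = 918.1 W = 0.918 kW.

P ≈ 0.918 kW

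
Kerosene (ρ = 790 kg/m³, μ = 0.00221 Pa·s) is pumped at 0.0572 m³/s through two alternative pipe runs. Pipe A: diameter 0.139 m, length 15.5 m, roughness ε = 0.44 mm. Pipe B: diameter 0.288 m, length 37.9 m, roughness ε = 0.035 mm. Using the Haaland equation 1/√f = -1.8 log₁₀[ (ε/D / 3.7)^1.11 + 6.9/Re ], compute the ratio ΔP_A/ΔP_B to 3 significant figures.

Pipe A: V = Q/A = 0.0572/0.01517 = 3.769 m/s; Re = 1.873e+05; ε/D = 0.00317; Haaland → f = 0.02724; ΔP_A = f(L/D)(ρV²/2) = 1.705e+04 Pa.
Pipe B: V = Q/A = 0.0572/0.06514 = 0.8781 m/s; Re = 9.04e+04; ε/D = 0.000122; Haaland → f = 0.01871; ΔP_B = f(L/D)(ρV²/2) = 750 Pa.
ΔP_A/ΔP_B = 1.705e+04/750 = 22.7.

ΔP_A/ΔP_B ≈ 22.7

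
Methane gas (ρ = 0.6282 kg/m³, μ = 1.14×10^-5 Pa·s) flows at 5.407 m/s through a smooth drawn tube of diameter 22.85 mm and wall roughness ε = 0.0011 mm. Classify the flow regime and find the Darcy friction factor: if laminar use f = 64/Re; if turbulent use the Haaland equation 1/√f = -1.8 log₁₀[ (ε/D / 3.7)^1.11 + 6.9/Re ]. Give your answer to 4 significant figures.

f ≈ 0.03446

Re = ρVD/μ = 0.6282·5.407·0.02285/1.14e-05 = 6808.
Re > 4000 → turbulent. ε/D = 1.1e-06/0.02285 = 4.81e-05; Haaland: 1/√f = -1.8 log₁₀[3.77e-06 + 0.00101] = 5.387, so f = 0.03446.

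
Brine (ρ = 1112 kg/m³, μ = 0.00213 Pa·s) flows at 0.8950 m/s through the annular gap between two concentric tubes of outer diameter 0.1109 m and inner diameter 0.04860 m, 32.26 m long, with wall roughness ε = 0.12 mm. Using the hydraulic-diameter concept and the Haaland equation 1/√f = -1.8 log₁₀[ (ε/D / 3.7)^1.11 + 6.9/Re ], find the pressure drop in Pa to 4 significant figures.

ΔP ≈ 6404 Pa

Hydraulic diameter D_h = 4A/P = D_o - D_i = 0.1109 - 0.0486 = 0.0623 m.
Re = ρVD_h/μ = 1112·0.895·0.0623/0.00213 = 2.911e+04.
ε/D_h = 0.00012/0.0623 = 0.00193; Haaland gives 1/√f = -1.8 log₁₀[0.000227+0.000237] = 6.001, so f = 0.02777.
ΔP = f(L/D_h)(ρV²/2) = 0.02777·32.26/0.0623·445.4 = 6404 Pa.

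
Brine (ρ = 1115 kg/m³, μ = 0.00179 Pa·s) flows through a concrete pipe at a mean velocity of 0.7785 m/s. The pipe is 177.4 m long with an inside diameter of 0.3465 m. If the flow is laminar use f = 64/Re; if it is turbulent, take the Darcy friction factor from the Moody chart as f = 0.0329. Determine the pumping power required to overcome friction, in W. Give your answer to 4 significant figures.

P ≈ 417.8 W

Reynolds number Re = ρVD/μ = 1115 · 0.7785 · 0.3465 / 0.00179 = 1.68e+05.
Re > 4000 → turbulent; use the Moody-chart value f = 0.0329.
Darcy-Weisbach: ΔP = f(L/D)(ρV²/2) = 0.0329·(177.4/0.3465)·(1115·0.7785²/2) = 0.0329·512·337.9 = 5691 Pa.
Q = V·A = 0.7785·0.0943 = 0.07341 m³/s.
Pumping power P = QΔP = 0.07341·5691 = 417.80 W = 417.8 W.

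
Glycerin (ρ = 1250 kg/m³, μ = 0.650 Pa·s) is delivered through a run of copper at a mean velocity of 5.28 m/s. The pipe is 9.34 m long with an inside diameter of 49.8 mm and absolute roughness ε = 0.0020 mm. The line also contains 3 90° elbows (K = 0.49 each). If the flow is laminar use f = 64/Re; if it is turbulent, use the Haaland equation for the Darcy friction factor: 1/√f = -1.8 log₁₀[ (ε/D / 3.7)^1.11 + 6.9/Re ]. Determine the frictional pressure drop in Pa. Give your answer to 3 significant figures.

ΔP ≈ 439000 Pa

Reynolds number Re = ρVD/μ = 1250 · 5.28 · 0.0498 / 0.65 = 505.7.
Re < 2300 → laminar flow, so f = 64/Re = 64/505.7 = 0.1266 (the turbulent correlation is not needed).
Total minor-loss coefficient ΣK = 3·0.49 = 1.47.
ΔP = [f·L/D + ΣK]·(ρV²/2) = [0.1266·9.34/0.0498 + 1.47]·(1250·5.28²/2) = [23.74 + 1.47]·1.742e+04 = 4.392e+05 Pa.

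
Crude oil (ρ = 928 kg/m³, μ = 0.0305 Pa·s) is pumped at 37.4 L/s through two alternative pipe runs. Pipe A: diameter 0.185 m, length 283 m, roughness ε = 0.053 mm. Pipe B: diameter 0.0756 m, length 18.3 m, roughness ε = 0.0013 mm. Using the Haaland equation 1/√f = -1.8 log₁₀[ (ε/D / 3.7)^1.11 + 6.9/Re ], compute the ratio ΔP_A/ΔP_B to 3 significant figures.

ΔP_A/ΔP_B ≈ 0.226

Pipe A: V = Q/A = 0.0374/0.02688 = 1.391 m/s; Re = 7832; ε/D = 0.000286; Haaland → f = 0.03336; ΔP_A = f(L/D)(ρV²/2) = 4.584e+04 Pa.
Pipe B: V = Q/A = 0.0374/0.004489 = 8.332 m/s; Re = 1.916e+04; ε/D = 1.72e-05; Haaland → f = 0.02605; ΔP_B = f(L/D)(ρV²/2) = 2.031e+05 Pa.
ΔP_A/ΔP_B = 4.584e+04/2.031e+05 = 0.226.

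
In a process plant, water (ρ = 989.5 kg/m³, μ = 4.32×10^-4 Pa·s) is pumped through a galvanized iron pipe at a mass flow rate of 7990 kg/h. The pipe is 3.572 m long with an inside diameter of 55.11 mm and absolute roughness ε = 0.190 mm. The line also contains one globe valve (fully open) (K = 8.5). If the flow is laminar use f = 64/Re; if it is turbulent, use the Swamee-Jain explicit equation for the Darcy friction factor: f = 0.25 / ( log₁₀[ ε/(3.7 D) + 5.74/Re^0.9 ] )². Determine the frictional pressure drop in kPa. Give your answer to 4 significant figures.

ṁ = 7990 kg/h = 7990/3600 = 2.219 kg/s.
A = πD²/4 = π(0.05511)²/4 = 0.002385 m²; mean velocity V = ṁ/(ρA) = 2.219/(989.5 · 0.002385) = 0.9403 m/s.
Reynolds number Re = ρVD/μ = 989.5 · 0.9403 · 0.05511 / 0.000432 = 1.187e+05.
Re > 4000 → turbulent. Relative roughness ε/D = 0.00019/0.05511 = 0.00345. Swamee-Jain: f = 0.25/(log₁₀[0.00345/3.7 + 5.74/1.187e+05^0.9])² = 0.25/(log₁₀[0.000932 + 0.000156])² = 0.25/(-2.964)² = 0.02846.
Total minor-loss coefficient ΣK = 1·8.5 = 8.5.
ΔP = [f·L/D + ΣK]·(ρV²/2) = [0.02846·3.572/0.05511 + 8.5]·(989.5·0.9403²/2) = [1.845 + 8.5]·437.5 = 4526 Pa.
ΔP = 4526 Pa = 4.526 kPa.

ΔP ≈ 4.526 kPa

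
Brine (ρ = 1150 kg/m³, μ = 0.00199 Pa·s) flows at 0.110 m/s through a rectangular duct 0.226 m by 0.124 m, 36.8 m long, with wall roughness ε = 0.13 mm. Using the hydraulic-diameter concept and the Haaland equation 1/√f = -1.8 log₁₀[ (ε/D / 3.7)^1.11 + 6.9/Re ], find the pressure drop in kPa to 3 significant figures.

ΔP ≈ 0.0508 kPa

Hydraulic diameter D_h = 4A/P = 4·(0.226·0.124)/(2·(0.226+0.124)) = 0.1121/0.7 = 0.1601 m.
Re = ρVD_h/μ = 1150·0.11·0.1601/0.00199 = 1.018e+04.
ε/D_h = 0.00013/0.1601 = 0.000812; Haaland gives 1/√f = -1.8 log₁₀[8.69e-05+0.000678] = 5.61, so f = 0.03178.
ΔP = f(L/D_h)(ρV²/2) = 0.03178·36.8/0.1601·6.958 = 50.81 Pa.
ΔP = 0.0508 kPa.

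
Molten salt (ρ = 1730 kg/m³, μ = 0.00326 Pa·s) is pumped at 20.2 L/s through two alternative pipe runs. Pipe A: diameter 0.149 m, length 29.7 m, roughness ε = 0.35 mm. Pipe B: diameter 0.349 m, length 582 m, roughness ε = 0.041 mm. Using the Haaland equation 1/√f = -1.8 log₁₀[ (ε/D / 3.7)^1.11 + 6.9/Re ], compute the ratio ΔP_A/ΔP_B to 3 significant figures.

Pipe A: V = Q/A = 0.0202/0.01744 = 1.158 m/s; Re = 9.16e+04; ε/D = 0.00235; Haaland → f = 0.02599; ΔP_A = f(L/D)(ρV²/2) = 6013 Pa.
Pipe B: V = Q/A = 0.0202/0.09566 = 0.2112 m/s; Re = 3.911e+04; ε/D = 0.000117; Haaland → f = 0.02219; ΔP_B = f(L/D)(ρV²/2) = 1428 Pa.
ΔP_A/ΔP_B = 6013/1428 = 4.21.

ΔP_A/ΔP_B ≈ 4.21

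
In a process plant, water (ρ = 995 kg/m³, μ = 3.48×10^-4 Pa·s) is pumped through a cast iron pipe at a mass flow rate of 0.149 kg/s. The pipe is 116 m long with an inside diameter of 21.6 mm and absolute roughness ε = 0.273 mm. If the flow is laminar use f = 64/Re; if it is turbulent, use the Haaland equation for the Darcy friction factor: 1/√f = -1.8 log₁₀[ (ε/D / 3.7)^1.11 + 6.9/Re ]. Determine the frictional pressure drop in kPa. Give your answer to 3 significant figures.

A = πD²/4 = π(0.0216)²/4 = 0.0003664 m²; mean velocity V = ṁ/(ρA) = 0.149/(995 · 0.0003664) = 0.4087 m/s.
Reynolds number Re = ρVD/μ = 995 · 0.4087 · 0.0216 / 0.000348 = 2.524e+04.
Re > 4000 → turbulent. Relative roughness ε/D = 0.000273/0.0216 = 0.0126. Haaland: 1/√f = -1.8 log₁₀[(0.0126/3.7)^1.11 + 6.9/2.524e+04] = -1.8 log₁₀[0.00183 + 0.000273] = 4.819, so f = 0.04306.
Darcy-Weisbach: ΔP = f(L/D)(ρV²/2) = 0.04306·(116/0.0216)·(995·0.4087²/2) = 0.04306·5370·83.09 = 1.921e+04 Pa.
ΔP = 1.921e+04 Pa = 19.2 kPa.

ΔP ≈ 19.2 kPa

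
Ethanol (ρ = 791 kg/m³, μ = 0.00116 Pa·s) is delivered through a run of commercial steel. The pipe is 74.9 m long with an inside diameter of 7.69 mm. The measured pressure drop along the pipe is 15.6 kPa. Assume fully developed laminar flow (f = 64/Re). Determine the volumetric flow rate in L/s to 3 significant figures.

For laminar flow, f = 64/Re with Re = ρVD/μ, so Darcy-Weisbach reduces to ΔP = 32μLV/D². Solving for V: V = ΔP·D²/(32μL) = 1.56e+04·(0.00769)²/(32·0.00116·74.9) = 0.3318 m/s.
Check: Re = ρVD/μ = 791·0.3318·0.00769/0.00116 = 1740 < 2300, so the laminar assumption holds.
Q = V·A = 0.3318·(π/4·0.00769²) = 1.541e-05 m³/s = 0.0154 L/s.

Q ≈ 0.0154 L/s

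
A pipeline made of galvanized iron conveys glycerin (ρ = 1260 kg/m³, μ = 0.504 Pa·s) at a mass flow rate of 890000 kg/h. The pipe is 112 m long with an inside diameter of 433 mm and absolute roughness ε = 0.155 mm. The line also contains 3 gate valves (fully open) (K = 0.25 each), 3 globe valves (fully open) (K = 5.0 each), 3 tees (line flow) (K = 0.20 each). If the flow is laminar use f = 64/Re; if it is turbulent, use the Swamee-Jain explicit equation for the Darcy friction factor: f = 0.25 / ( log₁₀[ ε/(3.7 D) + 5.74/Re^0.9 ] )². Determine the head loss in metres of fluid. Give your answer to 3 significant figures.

h_f ≈ 2.52 m

ṁ = 890000 kg/h = 890000/3600 = 247.2 kg/s.
A = πD²/4 = π(0.433)²/4 = 0.1473 m²; mean velocity V = ṁ/(ρA) = 247.2/(1260 · 0.1473) = 1.332 m/s.
Reynolds number Re = ρVD/μ = 1260 · 1.332 · 0.433 / 0.504 = 1442.
Re < 2300 → laminar flow, so f = 64/Re = 64/1442 = 0.04437 (the turbulent correlation is not needed).
Total minor-loss coefficient ΣK = 3·0.25 + 3·5 + 3·0.2 = 16.4.
ΔP = [f·L/D + ΣK]·(ρV²/2) = [0.04437·112/0.433 + 16.4]·(1260·1.332²/2) = [11.48 + 16.4]·1119 = 3.113e+04 Pa.
Head loss h_f = ΔP/(ρg) = 3.113e+04/(1260·9.81) = 2.52 m.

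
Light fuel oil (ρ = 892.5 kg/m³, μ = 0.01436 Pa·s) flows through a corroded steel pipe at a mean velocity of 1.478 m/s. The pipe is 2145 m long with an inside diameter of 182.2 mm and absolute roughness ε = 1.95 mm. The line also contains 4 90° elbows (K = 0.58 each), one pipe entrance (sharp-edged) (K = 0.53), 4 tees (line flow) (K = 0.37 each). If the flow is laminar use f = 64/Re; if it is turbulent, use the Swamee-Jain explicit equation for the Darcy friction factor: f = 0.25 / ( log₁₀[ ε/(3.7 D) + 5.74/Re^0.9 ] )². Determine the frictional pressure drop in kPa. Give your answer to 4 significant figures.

Reynolds number Re = ρVD/μ = 892.5 · 1.478 · 0.1822 / 0.0144 = 1.674e+04.
Re > 4000 → turbulent. Relative roughness ε/D = 0.00195/0.1822 = 0.0107. Swamee-Jain: f = 0.25/(log₁₀[0.0107/3.7 + 5.74/1.674e+04^0.9])² = 0.25/(log₁₀[0.00289 + 0.000907])² = 0.25/(-2.42)² = 0.04268.
Total minor-loss coefficient ΣK = 4·0.58 + 1·0.53 + 4·0.37 = 4.33.
ΔP = [f·L/D + ΣK]·(ρV²/2) = [0.04268·2145/0.1822 + 4.33]·(892.5·1.478²/2) = [502.4 + 4.33]·974.8 = 4.94e+05 Pa.
ΔP = 4.94e+05 Pa = 494.0 kPa.

ΔP ≈ 494.0 kPa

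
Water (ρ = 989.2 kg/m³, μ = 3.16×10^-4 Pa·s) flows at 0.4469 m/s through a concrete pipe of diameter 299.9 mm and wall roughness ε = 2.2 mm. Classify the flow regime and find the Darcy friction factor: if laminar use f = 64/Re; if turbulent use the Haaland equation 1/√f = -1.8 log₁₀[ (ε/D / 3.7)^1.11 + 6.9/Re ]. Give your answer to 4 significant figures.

Re = ρVD/μ = 989.2·0.4469·0.2999/0.000316 = 4.196e+05.
Re > 4000 → turbulent. ε/D = 0.0022/0.2999 = 0.00734; Haaland: 1/√f = -1.8 log₁₀[0.001 + 1.64e-05] = 5.387, so f = 0.03445.

f ≈ 0.03445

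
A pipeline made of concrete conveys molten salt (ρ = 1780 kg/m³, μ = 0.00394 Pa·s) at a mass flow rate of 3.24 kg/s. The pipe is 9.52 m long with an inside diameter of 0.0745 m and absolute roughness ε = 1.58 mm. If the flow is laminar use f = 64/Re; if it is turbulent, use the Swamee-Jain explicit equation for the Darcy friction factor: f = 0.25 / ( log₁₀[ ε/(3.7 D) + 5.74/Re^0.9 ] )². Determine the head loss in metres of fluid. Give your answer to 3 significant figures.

h_f ≈ 0.0604 m

A = πD²/4 = π(0.0745)²/4 = 0.004359 m²; mean velocity V = ṁ/(ρA) = 3.24/(1780 · 0.004359) = 0.4176 m/s.
Reynolds number Re = ρVD/μ = 1780 · 0.4176 · 0.0745 / 0.00394 = 1.405e+04.
Re > 4000 → turbulent. Relative roughness ε/D = 0.00158/0.0745 = 0.0212. Swamee-Jain: f = 0.25/(log₁₀[0.0212/3.7 + 5.74/1.405e+04^0.9])² = 0.25/(log₁₀[0.00573 + 0.00106])² = 0.25/(-2.168)² = 0.05319.
Darcy-Weisbach: ΔP = f(L/D)(ρV²/2) = 0.05319·(9.52/0.0745)·(1780·0.4176²/2) = 0.05319·127.8·155.2 = 1055 Pa.
Head loss h_f = ΔP/(ρg) = 1055/(1780·9.81) = 0.0604 m.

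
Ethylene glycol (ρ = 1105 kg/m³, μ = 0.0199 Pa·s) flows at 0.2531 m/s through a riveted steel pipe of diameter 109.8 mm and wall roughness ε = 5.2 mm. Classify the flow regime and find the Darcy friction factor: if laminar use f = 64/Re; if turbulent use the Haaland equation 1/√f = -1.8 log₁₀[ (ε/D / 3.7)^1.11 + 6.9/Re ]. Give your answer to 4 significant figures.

Re = ρVD/μ = 1105·0.2531·0.1098/0.0199 = 1543.
Re < 2300 → laminar, so f = 64/Re = 0.04147 (roughness is irrelevant in laminar flow).

f ≈ 0.04147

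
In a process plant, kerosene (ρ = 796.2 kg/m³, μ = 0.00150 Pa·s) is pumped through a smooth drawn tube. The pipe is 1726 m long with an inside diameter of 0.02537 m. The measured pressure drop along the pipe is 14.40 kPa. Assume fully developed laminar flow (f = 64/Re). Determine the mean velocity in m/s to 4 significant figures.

V ≈ 0.1119 m/s

For laminar flow, f = 64/Re with Re = ρVD/μ, so Darcy-Weisbach reduces to ΔP = 32μLV/D². Solving for V: V = ΔP·D²/(32μL) = 1.44e+04·(0.02537)²/(32·0.0015·1726) = 0.1119 m/s.
Check: Re = ρVD/μ = 796.2·0.1119·0.02537/0.0015 = 1507 < 2300, so the laminar assumption holds.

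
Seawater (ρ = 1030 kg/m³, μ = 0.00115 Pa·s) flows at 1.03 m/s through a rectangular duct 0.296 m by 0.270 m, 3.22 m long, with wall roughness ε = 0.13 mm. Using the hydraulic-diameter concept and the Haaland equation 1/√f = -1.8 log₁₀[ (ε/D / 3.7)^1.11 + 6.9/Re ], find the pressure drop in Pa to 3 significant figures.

Hydraulic diameter D_h = 4A/P = 4·(0.296·0.27)/(2·(0.296+0.27)) = 0.3197/1.132 = 0.2824 m.
Re = ρVD_h/μ = 1030·1.03·0.2824/0.00115 = 2.605e+05.
ε/D_h = 0.00013/0.2824 = 0.00046; Haaland gives 1/√f = -1.8 log₁₀[4.63e-05+2.65e-05] = 7.449, so f = 0.01802.
ΔP = f(L/D_h)(ρV²/2) = 0.01802·3.22/0.2824·546.4 = 112.3 Pa.

ΔP ≈ 112 Pa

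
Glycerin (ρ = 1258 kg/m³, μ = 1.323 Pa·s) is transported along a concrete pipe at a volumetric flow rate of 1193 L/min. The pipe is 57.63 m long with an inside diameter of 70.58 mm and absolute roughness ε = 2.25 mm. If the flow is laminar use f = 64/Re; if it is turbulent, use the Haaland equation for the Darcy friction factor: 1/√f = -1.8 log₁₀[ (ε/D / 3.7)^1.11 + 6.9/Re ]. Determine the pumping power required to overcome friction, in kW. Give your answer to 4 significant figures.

Q = 1193 L/min = 1193/60000 = 0.01988 m³/s.
Cross-sectional area A = πD²/4 = π(0.07058)²/4 = 0.003912 m²; mean velocity V = Q/A = 0.01988/0.003912 = 5.082 m/s.
Reynolds number Re = ρVD/μ = 1258 · 5.082 · 0.07058 / 1.32 = 341.1.
Re < 2300 → laminar flow, so f = 64/Re = 64/341.1 = 0.1876 (the turbulent correlation is not needed).
Darcy-Weisbach: ΔP = f(L/D)(ρV²/2) = 0.1876·(57.63/0.07058)·(1258·5.082²/2) = 0.1876·816.5·1.625e+04 = 2.489e+06 Pa.
Pumping power P = QΔP = 0.01988·2.489e+06 = 49490 W = 49.49 kW.

P ≈ 49.49 kW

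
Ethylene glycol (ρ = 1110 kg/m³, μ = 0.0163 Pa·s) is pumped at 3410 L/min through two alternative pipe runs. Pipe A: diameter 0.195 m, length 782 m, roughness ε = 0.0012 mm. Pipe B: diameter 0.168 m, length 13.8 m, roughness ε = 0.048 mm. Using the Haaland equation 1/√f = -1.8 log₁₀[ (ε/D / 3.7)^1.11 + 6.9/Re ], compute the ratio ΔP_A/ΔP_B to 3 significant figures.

Pipe A: V = Q/A = 0.05683/0.02986 = 1.903 m/s; Re = 2.527e+04; ε/D = 6.15e-06; Haaland → f = 0.02431; ΔP_A = f(L/D)(ρV²/2) = 1.959e+05 Pa.
Pipe B: V = Q/A = 0.05683/0.02217 = 2.564 m/s; Re = 2.933e+04; ε/D = 0.000286; Haaland → f = 0.02407; ΔP_B = f(L/D)(ρV²/2) = 7213 Pa.
ΔP_A/ΔP_B = 1.959e+05/7213 = 27.2.

ΔP_A/ΔP_B ≈ 27.2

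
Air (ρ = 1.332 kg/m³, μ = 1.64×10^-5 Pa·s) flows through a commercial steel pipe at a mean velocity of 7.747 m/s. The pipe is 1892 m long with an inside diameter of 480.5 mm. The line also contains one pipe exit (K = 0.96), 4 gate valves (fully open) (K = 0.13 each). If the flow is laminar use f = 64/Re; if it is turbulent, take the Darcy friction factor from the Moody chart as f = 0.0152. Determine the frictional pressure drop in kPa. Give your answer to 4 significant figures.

Reynolds number Re = ρVD/μ = 1.332 · 7.747 · 0.4805 / 1.64e-05 = 3.023e+05.
Re > 4000 → turbulent; use the Moody-chart value f = 0.0152.
Total minor-loss coefficient ΣK = 1·0.96 + 4·0.13 = 1.48.
ΔP = [f·L/D + ΣK]·(ρV²/2) = [0.0152·1892/0.4805 + 1.48]·(1.332·7.747²/2) = [59.85 + 1.48]·39.97 = 2451 Pa.
ΔP = 2451 Pa = 2.451 kPa.

ΔP ≈ 2.451 kPa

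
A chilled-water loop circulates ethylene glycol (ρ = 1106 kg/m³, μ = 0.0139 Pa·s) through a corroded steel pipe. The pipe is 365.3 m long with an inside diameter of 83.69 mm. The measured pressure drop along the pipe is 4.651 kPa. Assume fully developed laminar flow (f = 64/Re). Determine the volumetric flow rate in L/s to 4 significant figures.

For laminar flow, f = 64/Re with Re = ρVD/μ, so Darcy-Weisbach reduces to ΔP = 32μLV/D². Solving for V: V = ΔP·D²/(32μL) = 4651·(0.08369)²/(32·0.0139·365.3) = 0.2005 m/s.
Check: Re = ρVD/μ = 1106·0.2005·0.08369/0.0139 = 1335 < 2300, so the laminar assumption holds.
Q = V·A = 0.2005·(π/4·0.08369²) = 0.001103 m³/s = 1.103 L/s.

Q ≈ 1.103 L/s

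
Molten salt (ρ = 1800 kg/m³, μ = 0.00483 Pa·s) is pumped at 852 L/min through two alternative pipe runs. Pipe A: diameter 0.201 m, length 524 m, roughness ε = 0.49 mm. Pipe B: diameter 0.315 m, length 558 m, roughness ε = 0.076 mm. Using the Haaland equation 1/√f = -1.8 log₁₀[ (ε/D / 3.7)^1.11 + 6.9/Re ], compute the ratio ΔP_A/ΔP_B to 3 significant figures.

ΔP_A/ΔP_B ≈ 9.76

Pipe A: V = Q/A = 0.0142/0.03173 = 0.4475 m/s; Re = 3.352e+04; ε/D = 0.00244; Haaland → f = 0.02833; ΔP_A = f(L/D)(ρV²/2) = 1.331e+04 Pa.
Pipe B: V = Q/A = 0.0142/0.07793 = 0.1822 m/s; Re = 2.139e+04; ε/D = 0.000241; Haaland → f = 0.02575; ΔP_B = f(L/D)(ρV²/2) = 1363 Pa.
ΔP_A/ΔP_B = 1.331e+04/1363 = 9.76.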